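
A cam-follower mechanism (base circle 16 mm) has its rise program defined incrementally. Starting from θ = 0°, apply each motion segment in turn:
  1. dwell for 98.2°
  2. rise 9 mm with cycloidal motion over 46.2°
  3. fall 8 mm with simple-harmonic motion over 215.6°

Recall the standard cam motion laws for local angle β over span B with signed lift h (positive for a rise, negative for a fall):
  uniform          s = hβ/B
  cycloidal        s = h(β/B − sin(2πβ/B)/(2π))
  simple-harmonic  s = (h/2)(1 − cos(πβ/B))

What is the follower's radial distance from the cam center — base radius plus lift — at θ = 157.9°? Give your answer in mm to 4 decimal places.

seg 1 [0°–98.2°] dwell: s stays 0.0000
seg 2 [98.2°–144.4°] cycloidal, h=9: full span → s += 9 → s = 9.0000
seg 3 [144.4°–360°] simple-harmonic, h=-8: θ=157.9° here. β=13.5, B=215.6. -8/2·(1 − cos(π·0.0626)) = -0.0771 → s = 8.9229
radial distance = base radius + s = 16 + 8.9229 = 24.9229

24.9229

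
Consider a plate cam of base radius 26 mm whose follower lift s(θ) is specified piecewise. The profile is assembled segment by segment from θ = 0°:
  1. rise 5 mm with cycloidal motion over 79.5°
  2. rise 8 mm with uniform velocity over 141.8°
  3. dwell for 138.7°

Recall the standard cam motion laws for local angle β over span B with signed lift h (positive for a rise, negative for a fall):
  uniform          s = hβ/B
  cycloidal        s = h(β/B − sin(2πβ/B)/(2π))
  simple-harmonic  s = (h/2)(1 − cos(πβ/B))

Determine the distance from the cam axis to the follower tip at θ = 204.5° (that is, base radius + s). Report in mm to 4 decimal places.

seg 1 [0°–79.5°] cycloidal, h=5: full span → s += 5 → s = 5.0000
seg 2 [79.5°–221.3°] uniform, h=8: θ=204.5° here. β=125, B=141.8. 8·125/141.8 = 7.0522 → s = 12.0522
radial distance = base radius + s = 26 + 12.0522 = 38.0522

38.0522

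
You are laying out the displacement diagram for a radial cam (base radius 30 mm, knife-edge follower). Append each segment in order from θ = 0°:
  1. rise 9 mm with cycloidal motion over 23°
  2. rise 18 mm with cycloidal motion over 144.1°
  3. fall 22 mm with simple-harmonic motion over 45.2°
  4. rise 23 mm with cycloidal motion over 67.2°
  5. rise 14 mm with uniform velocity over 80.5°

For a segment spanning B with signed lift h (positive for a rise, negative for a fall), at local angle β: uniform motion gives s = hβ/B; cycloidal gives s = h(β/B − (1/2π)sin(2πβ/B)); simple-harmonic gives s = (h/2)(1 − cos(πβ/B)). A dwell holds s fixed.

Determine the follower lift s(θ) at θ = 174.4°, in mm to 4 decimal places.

seg 1 [0°–23°] cycloidal, h=9: full span → s += 9 → s = 9.0000
seg 2 [23°–167.1°] cycloidal, h=18: full span → s += 18 → s = 27.0000
seg 3 [167.1°–212.3°] simple-harmonic, h=-22: θ=174.4° here. β=7.3, B=45.2. -22/2·(1 − cos(π·0.1615)) = -1.3858 → s = 25.6142

25.6142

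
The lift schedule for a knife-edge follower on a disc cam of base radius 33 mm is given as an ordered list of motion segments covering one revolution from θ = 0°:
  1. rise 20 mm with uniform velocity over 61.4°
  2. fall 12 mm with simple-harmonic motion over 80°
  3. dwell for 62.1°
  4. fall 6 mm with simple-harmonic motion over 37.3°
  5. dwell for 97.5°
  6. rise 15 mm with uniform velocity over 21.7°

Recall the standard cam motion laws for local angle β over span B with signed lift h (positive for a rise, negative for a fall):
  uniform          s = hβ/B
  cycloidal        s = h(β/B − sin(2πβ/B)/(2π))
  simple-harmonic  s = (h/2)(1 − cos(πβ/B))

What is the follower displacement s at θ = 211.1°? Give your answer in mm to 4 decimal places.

seg 1 [0°–61.4°] uniform, h=20: full span → s += 20 → s = 20.0000
seg 2 [61.4°–141.4°] simple-harmonic, h=-12: full span → s += -12 → s = 8.0000
seg 3 [141.4°–203.5°] dwell: s stays 8.0000
seg 4 [203.5°–240.8°] simple-harmonic, h=-6: θ=211.1° here. β=7.6, B=37.3. -6/2·(1 − cos(π·0.2038)) = -0.5939 → s = 7.4061

7.4061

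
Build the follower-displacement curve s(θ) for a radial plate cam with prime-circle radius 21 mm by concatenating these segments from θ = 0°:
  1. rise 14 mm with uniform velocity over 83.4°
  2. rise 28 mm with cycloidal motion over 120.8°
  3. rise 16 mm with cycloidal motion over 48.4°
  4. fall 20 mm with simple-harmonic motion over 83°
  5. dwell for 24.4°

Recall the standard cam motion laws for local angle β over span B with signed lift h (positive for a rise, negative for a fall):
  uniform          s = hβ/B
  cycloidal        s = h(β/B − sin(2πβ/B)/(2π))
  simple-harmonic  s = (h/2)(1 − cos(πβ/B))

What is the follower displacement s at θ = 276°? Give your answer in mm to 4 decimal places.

seg 1 [0°–83.4°] uniform, h=14: full span → s += 14 → s = 14.0000
seg 2 [83.4°–204.2°] cycloidal, h=28: full span → s += 28 → s = 42.0000
seg 3 [204.2°–252.6°] cycloidal, h=16: full span → s += 16 → s = 58.0000
seg 4 [252.6°–335.6°] simple-harmonic, h=-20: θ=276° here. β=23.4, B=83. -20/2·(1 − cos(π·0.2819)) = -3.6725 → s = 54.3275

54.3275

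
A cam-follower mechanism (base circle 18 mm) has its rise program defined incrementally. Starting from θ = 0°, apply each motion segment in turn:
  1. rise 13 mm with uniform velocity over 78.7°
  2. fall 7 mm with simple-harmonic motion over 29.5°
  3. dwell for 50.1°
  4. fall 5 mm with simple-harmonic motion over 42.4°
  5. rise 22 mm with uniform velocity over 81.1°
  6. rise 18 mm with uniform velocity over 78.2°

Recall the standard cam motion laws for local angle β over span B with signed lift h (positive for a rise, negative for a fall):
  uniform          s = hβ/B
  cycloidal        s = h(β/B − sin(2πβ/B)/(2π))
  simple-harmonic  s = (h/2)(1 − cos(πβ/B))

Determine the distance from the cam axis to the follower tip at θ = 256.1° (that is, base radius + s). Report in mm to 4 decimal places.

seg 1 [0°–78.7°] uniform, h=13: full span → s += 13 → s = 13.0000
seg 2 [78.7°–108.2°] simple-harmonic, h=-7: full span → s += -7 → s = 6.0000
seg 3 [108.2°–158.3°] dwell: s stays 6.0000
seg 4 [158.3°–200.7°] simple-harmonic, h=-5: full span → s += -5 → s = 1.0000
seg 5 [200.7°–281.8°] uniform, h=22: θ=256.1° here. β=55.4, B=81.1. 22·55.4/81.1 = 15.0284 → s = 16.0284
radial distance = base radius + s = 18 + 16.0284 = 34.0284

34.0284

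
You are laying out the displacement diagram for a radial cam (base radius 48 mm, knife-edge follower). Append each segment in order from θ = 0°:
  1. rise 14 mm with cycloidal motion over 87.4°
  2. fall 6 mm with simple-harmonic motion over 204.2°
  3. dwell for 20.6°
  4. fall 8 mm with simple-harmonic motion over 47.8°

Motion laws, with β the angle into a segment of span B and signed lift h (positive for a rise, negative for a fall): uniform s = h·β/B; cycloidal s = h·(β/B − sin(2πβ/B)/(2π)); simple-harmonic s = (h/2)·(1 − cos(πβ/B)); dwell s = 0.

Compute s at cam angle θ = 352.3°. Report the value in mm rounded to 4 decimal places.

seg 1 [0°–87.4°] cycloidal, h=14: full span → s += 14 → s = 14.0000
seg 2 [87.4°–291.6°] simple-harmonic, h=-6: full span → s += -6 → s = 8.0000
seg 3 [291.6°–312.2°] dwell: s stays 8.0000
seg 4 [312.2°–360°] simple-harmonic, h=-8: θ=352.3° here. β=40.1, B=47.8. -8/2·(1 − cos(π·0.8389)) = -7.4986 → s = 0.5014

0.5014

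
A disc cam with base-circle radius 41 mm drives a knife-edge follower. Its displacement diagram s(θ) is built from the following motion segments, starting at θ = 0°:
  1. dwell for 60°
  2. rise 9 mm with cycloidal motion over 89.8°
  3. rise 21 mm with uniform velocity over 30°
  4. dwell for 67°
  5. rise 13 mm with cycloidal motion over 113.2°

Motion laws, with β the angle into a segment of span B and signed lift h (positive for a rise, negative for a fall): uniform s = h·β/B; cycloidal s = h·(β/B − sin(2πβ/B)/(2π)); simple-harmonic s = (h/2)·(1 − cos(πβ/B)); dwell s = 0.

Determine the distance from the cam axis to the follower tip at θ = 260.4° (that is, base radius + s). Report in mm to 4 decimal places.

seg 1 [0°–60°] dwell: s stays 0.0000
seg 2 [60°–149.8°] cycloidal, h=9: full span → s += 9 → s = 9.0000
seg 3 [149.8°–179.8°] uniform, h=21: full span → s += 21 → s = 30.0000
seg 4 [179.8°–246.8°] dwell: s stays 30.0000
seg 5 [246.8°–360°] cycloidal, h=13: θ=260.4° here. β=13.6, B=113.2. 13·(0.1201 − sin(2π·0.1201)/(2π)) = 0.1442 → s = 30.1442
radial distance = base radius + s = 41 + 30.1442 = 71.1442

71.1442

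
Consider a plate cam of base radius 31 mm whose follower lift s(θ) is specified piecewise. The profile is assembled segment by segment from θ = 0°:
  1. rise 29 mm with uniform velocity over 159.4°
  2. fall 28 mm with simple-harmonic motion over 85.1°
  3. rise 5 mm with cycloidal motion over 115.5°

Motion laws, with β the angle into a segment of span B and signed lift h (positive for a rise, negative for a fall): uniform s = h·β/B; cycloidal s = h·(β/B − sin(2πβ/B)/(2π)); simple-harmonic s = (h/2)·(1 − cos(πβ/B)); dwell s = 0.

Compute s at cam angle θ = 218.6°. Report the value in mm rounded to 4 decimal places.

seg 1 [0°–159.4°] uniform, h=29: full span → s += 29 → s = 29.0000
seg 2 [159.4°–244.5°] simple-harmonic, h=-28: θ=218.6° here. β=59.2, B=85.1. -28/2·(1 − cos(π·0.6957)) = -22.0735 → s = 6.9265

6.9265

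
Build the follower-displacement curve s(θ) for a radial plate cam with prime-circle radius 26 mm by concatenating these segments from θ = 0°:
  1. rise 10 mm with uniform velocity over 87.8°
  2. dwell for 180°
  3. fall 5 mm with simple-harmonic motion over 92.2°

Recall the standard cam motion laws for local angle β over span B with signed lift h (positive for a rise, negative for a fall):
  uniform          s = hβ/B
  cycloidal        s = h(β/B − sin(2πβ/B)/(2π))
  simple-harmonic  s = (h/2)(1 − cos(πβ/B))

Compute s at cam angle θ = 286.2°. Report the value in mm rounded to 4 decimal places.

seg 1 [0°–87.8°] uniform, h=10: full span → s += 10 → s = 10.0000
seg 2 [87.8°–267.8°] dwell: s stays 10.0000
seg 3 [267.8°–360°] simple-harmonic, h=-5: θ=286.2° here. β=18.4, B=92.2. -5/2·(1 − cos(π·0.1996)) = -0.4755 → s = 9.5245

9.5245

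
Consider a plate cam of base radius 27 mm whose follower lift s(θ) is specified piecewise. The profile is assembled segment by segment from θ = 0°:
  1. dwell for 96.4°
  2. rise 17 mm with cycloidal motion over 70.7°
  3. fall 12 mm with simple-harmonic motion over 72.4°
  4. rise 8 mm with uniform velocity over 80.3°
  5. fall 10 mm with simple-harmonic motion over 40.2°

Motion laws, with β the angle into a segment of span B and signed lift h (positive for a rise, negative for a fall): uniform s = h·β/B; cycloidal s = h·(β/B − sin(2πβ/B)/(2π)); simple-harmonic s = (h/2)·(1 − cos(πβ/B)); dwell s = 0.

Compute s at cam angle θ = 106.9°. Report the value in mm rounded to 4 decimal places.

seg 1 [0°–96.4°] dwell: s stays 0.0000
seg 2 [96.4°–167.1°] cycloidal, h=17: θ=106.9° here. β=10.5, B=70.7. 17·(0.1485 − sin(2π·0.1485)/(2π)) = 0.3508 → s = 0.3508

0.3508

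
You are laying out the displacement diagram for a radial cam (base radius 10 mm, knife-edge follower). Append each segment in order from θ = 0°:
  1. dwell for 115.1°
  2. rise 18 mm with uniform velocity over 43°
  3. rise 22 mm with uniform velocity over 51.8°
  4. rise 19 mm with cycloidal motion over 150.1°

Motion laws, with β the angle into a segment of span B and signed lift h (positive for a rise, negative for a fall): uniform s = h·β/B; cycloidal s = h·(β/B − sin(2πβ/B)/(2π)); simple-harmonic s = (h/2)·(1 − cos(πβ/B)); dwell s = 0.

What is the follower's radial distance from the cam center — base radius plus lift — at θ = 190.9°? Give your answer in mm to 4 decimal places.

seg 1 [0°–115.1°] dwell: s stays 0.0000
seg 2 [115.1°–158.1°] uniform, h=18: full span → s += 18 → s = 18.0000
seg 3 [158.1°–209.9°] uniform, h=22: θ=190.9° here. β=32.8, B=51.8. 22·32.8/51.8 = 13.9305 → s = 31.9305
radial distance = base radius + s = 10 + 31.9305 = 41.9305

41.9305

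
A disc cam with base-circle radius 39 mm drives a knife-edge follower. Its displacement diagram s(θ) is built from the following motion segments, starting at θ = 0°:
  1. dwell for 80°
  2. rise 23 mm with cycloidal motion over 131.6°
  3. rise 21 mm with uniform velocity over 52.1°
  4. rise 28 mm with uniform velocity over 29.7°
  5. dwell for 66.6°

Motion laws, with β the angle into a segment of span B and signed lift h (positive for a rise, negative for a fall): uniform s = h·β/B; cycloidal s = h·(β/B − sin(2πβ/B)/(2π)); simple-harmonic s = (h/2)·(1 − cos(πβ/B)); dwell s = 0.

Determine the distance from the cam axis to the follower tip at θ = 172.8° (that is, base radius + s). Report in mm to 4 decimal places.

seg 1 [0°–80°] dwell: s stays 0.0000
seg 2 [80°–211.6°] cycloidal, h=23: θ=172.8° here. β=92.8, B=131.6. 23·(0.7052 − sin(2π·0.7052)/(2π)) = 19.7351 → s = 19.7351
radial distance = base radius + s = 39 + 19.7351 = 58.7351

58.7351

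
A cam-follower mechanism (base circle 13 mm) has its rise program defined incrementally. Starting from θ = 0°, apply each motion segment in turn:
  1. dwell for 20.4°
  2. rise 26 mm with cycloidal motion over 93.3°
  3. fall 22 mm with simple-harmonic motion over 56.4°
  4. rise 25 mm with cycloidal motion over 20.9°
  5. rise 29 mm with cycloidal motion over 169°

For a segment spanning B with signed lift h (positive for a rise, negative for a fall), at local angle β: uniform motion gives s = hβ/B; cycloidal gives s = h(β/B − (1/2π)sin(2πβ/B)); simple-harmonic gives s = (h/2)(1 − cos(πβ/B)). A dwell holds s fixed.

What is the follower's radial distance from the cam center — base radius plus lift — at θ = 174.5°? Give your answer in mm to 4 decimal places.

seg 1 [0°–20.4°] dwell: s stays 0.0000
seg 2 [20.4°–113.7°] cycloidal, h=26: full span → s += 26 → s = 26.0000
seg 3 [113.7°–170.1°] simple-harmonic, h=-22: full span → s += -22 → s = 4.0000
seg 4 [170.1°–191°] cycloidal, h=25: θ=174.5° here. β=4.4, B=20.9. 25·(0.2105 − sin(2π·0.2105)/(2π)) = 1.4060 → s = 5.4060
radial distance = base radius + s = 13 + 5.4060 = 18.4060

18.4060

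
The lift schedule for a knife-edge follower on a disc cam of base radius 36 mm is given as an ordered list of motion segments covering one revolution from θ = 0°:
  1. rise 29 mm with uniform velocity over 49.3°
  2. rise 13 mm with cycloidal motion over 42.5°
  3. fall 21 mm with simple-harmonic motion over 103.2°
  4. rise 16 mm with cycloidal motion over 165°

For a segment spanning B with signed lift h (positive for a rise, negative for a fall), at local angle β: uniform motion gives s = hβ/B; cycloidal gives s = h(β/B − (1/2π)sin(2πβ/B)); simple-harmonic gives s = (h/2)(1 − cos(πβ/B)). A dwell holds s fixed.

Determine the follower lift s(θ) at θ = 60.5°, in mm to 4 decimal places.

seg 1 [0°–49.3°] uniform, h=29: full span → s += 29 → s = 29.0000
seg 2 [49.3°–91.8°] cycloidal, h=13: θ=60.5° here. β=11.2, B=42.5. 13·(0.2635 − sin(2π·0.2635)/(2π)) = 1.3643 → s = 30.3643

30.3643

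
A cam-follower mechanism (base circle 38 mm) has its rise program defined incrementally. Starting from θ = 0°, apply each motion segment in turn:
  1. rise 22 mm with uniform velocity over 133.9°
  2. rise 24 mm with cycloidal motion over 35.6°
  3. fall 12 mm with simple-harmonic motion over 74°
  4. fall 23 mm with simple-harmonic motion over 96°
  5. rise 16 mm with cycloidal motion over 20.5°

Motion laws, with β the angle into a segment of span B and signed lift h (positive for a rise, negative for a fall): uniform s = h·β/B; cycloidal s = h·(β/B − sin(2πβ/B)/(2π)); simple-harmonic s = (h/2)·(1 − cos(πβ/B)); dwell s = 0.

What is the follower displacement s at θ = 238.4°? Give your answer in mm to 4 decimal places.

seg 1 [0°–133.9°] uniform, h=22: full span → s += 22 → s = 22.0000
seg 2 [133.9°–169.5°] cycloidal, h=24: full span → s += 24 → s = 46.0000
seg 3 [169.5°–243.5°] simple-harmonic, h=-12: θ=238.4° here. β=68.9, B=74. -12/2·(1 − cos(π·0.9311)) = -11.8599 → s = 34.1401

34.1401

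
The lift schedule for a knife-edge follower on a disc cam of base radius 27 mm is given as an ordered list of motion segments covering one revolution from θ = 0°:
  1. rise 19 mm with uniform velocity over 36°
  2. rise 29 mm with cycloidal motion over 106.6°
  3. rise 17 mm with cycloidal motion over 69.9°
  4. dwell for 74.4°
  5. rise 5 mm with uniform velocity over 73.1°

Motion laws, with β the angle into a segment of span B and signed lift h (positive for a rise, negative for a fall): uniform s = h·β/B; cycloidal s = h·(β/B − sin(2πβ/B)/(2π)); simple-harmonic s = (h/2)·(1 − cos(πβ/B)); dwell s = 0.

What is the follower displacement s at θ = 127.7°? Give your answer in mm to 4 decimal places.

seg 1 [0°–36°] uniform, h=19: full span → s += 19 → s = 19.0000
seg 2 [36°–142.6°] cycloidal, h=29: θ=127.7° here. β=91.7, B=106.6. 29·(0.8602 − sin(2π·0.8602)/(2π)) = 28.4987 → s = 47.4987

47.4987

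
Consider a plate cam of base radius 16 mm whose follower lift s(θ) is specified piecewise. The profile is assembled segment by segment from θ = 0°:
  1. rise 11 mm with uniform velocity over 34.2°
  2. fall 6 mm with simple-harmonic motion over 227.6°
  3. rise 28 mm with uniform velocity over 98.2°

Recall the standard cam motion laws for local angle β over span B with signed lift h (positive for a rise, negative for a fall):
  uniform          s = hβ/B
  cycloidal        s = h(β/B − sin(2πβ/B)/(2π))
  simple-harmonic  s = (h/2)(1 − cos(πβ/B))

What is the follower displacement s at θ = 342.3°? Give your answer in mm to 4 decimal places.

seg 1 [0°–34.2°] uniform, h=11: full span → s += 11 → s = 11.0000
seg 2 [34.2°–261.8°] simple-harmonic, h=-6: full span → s += -6 → s = 5.0000
seg 3 [261.8°–360°] uniform, h=28: θ=342.3° here. β=80.5, B=98.2. 28·80.5/98.2 = 22.9532 → s = 27.9532

27.9532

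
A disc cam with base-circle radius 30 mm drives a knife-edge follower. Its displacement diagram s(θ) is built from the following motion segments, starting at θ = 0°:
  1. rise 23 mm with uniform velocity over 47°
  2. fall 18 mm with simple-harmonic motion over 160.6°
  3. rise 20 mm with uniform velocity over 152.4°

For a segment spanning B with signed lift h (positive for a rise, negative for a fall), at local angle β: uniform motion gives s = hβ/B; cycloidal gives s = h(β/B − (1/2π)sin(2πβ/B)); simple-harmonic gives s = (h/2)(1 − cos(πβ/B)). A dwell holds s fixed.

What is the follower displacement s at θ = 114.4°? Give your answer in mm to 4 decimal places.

seg 1 [0°–47°] uniform, h=23: full span → s += 23 → s = 23.0000
seg 2 [47°–207.6°] simple-harmonic, h=-18: θ=114.4° here. β=67.4, B=160.6. -18/2·(1 − cos(π·0.4197)) = -6.7529 → s = 16.2471

16.2471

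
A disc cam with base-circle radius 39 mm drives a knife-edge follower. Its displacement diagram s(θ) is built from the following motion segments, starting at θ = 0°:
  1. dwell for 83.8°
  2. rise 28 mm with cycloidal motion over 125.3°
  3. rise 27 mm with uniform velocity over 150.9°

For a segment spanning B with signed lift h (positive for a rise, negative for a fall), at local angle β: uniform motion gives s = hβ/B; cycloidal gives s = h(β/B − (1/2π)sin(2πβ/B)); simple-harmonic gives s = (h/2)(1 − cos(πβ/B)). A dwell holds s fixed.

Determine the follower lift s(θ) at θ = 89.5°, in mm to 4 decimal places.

seg 1 [0°–83.8°] dwell: s stays 0.0000
seg 2 [83.8°–209.1°] cycloidal, h=28: θ=89.5° here. β=5.7, B=125.3. 28·(0.0455 − sin(2π·0.0455)/(2π)) = 0.0173 → s = 0.0173

0.0173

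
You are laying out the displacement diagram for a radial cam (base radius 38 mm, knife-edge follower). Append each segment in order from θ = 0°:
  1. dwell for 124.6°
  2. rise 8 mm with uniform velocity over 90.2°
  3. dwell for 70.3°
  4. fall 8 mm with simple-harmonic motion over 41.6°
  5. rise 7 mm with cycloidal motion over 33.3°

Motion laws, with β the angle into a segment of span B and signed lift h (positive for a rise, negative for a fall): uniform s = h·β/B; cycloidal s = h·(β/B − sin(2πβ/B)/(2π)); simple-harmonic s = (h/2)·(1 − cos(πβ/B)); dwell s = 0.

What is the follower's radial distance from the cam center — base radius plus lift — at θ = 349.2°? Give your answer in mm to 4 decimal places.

seg 1 [0°–124.6°] dwell: s stays 0.0000
seg 2 [124.6°–214.8°] uniform, h=8: full span → s += 8 → s = 8.0000
seg 3 [214.8°–285.1°] dwell: s stays 8.0000
seg 4 [285.1°–326.7°] simple-harmonic, h=-8: full span → s += -8 → s = 0.0000
seg 5 [326.7°–360°] cycloidal, h=7: θ=349.2° here. β=22.5, B=33.3. 7·(0.6757 − sin(2π·0.6757)/(2π)) = 5.7245 → s = 5.7245
radial distance = base radius + s = 38 + 5.7245 = 43.7245

43.7245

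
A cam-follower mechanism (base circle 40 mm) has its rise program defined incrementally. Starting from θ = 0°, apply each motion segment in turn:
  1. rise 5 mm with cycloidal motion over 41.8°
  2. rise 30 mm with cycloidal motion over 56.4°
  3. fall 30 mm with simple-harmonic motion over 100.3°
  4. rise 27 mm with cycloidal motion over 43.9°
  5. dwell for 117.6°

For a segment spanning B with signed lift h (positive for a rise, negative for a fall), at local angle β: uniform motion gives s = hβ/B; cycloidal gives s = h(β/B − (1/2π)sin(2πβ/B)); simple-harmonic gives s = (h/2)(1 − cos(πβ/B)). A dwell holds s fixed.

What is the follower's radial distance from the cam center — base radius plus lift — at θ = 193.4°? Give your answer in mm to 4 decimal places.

seg 1 [0°–41.8°] cycloidal, h=5: full span → s += 5 → s = 5.0000
seg 2 [41.8°–98.2°] cycloidal, h=30: full span → s += 30 → s = 35.0000
seg 3 [98.2°–198.5°] simple-harmonic, h=-30: θ=193.4° here. β=95.2, B=100.3. -30/2·(1 − cos(π·0.9492)) = -29.8090 → s = 5.1910
radial distance = base radius + s = 40 + 5.1910 = 45.1910

45.1910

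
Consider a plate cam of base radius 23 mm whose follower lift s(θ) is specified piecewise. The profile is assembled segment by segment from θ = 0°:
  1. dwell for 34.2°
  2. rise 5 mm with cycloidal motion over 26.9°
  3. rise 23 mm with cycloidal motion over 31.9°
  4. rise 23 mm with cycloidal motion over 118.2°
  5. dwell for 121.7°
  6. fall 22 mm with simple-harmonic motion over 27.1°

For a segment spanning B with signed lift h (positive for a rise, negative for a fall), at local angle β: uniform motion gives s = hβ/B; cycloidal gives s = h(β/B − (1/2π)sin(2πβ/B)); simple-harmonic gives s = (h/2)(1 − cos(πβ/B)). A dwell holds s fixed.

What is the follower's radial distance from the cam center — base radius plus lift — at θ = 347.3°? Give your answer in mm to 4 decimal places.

seg 1 [0°–34.2°] dwell: s stays 0.0000
seg 2 [34.2°–61.1°] cycloidal, h=5: full span → s += 5 → s = 5.0000
seg 3 [61.1°–93°] cycloidal, h=23: full span → s += 23 → s = 28.0000
seg 4 [93°–211.2°] cycloidal, h=23: full span → s += 23 → s = 51.0000
seg 5 [211.2°–332.9°] dwell: s stays 51.0000
seg 6 [332.9°–360°] simple-harmonic, h=-22: θ=347.3° here. β=14.4, B=27.1. -22/2·(1 − cos(π·0.5314)) = -12.0822 → s = 38.9178
radial distance = base radius + s = 23 + 38.9178 = 61.9178

61.9178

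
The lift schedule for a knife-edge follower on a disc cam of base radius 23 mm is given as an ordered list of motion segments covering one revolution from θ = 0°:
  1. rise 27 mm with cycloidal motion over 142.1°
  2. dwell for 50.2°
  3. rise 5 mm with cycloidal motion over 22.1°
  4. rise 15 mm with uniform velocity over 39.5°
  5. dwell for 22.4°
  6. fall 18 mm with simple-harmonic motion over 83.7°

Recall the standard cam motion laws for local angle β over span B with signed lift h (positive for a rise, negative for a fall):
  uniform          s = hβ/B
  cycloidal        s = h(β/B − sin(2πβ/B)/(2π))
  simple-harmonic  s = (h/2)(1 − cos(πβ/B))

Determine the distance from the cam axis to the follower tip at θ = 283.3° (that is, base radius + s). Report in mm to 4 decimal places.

seg 1 [0°–142.1°] cycloidal, h=27: full span → s += 27 → s = 27.0000
seg 2 [142.1°–192.3°] dwell: s stays 27.0000
seg 3 [192.3°–214.4°] cycloidal, h=5: full span → s += 5 → s = 32.0000
seg 4 [214.4°–253.9°] uniform, h=15: full span → s += 15 → s = 47.0000
seg 5 [253.9°–276.3°] dwell: s stays 47.0000
seg 6 [276.3°–360°] simple-harmonic, h=-18: θ=283.3° here. β=7, B=83.7. -18/2·(1 − cos(π·0.0836)) = -0.3089 → s = 46.6911
radial distance = base radius + s = 23 + 46.6911 = 69.6911

69.6911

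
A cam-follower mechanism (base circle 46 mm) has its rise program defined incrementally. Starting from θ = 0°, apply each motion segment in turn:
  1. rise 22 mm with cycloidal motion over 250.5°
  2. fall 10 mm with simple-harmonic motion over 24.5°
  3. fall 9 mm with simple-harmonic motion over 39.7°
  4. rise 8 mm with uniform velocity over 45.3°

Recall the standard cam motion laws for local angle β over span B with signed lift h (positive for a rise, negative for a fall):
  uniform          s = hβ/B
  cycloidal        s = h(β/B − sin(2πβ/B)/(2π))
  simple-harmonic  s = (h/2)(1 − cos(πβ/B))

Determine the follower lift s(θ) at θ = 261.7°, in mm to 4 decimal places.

seg 1 [0°–250.5°] cycloidal, h=22: full span → s += 22 → s = 22.0000
seg 2 [250.5°–275°] simple-harmonic, h=-10: θ=261.7° here. β=11.2, B=24.5. -10/2·(1 − cos(π·0.4571)) = -4.3288 → s = 17.6712

17.6712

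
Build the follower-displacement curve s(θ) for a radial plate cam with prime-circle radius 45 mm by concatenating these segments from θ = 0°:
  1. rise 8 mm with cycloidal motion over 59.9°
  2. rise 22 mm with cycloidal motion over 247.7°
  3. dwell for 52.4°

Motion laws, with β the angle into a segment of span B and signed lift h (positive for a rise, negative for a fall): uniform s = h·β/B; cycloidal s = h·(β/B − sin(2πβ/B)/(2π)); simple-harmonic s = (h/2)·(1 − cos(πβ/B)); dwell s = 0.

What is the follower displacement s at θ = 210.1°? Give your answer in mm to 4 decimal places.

seg 1 [0°–59.9°] cycloidal, h=8: full span → s += 8 → s = 8.0000
seg 2 [59.9°–307.6°] cycloidal, h=22: θ=210.1° here. β=150.2, B=247.7. 22·(0.6064 − sin(2π·0.6064)/(2π)) = 15.5103 → s = 23.5103

23.5103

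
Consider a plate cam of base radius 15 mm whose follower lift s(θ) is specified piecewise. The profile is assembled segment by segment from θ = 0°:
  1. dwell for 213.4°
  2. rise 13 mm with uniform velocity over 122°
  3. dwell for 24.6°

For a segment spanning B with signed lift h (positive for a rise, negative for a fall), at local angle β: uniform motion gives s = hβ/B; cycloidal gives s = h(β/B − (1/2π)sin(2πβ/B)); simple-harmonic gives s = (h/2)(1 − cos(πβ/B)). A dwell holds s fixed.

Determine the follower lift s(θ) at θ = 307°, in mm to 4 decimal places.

seg 1 [0°–213.4°] dwell: s stays 0.0000
seg 2 [213.4°–335.4°] uniform, h=13: θ=307° here. β=93.6, B=122. 13·93.6/122 = 9.9738 → s = 9.9738

9.9738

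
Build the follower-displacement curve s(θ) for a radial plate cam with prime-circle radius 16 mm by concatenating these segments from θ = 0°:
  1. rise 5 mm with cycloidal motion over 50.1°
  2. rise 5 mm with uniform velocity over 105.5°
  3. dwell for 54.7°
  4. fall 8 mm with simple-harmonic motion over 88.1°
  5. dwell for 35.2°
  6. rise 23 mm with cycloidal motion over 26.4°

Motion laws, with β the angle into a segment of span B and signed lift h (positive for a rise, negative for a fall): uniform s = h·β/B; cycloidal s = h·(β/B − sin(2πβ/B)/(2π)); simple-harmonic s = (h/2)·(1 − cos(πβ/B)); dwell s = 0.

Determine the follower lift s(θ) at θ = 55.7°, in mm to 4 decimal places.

seg 1 [0°–50.1°] cycloidal, h=5: full span → s += 5 → s = 5.0000
seg 2 [50.1°–155.6°] uniform, h=5: θ=55.7° here. β=5.6, B=105.5. 5·5.6/105.5 = 0.2654 → s = 5.2654

5.2654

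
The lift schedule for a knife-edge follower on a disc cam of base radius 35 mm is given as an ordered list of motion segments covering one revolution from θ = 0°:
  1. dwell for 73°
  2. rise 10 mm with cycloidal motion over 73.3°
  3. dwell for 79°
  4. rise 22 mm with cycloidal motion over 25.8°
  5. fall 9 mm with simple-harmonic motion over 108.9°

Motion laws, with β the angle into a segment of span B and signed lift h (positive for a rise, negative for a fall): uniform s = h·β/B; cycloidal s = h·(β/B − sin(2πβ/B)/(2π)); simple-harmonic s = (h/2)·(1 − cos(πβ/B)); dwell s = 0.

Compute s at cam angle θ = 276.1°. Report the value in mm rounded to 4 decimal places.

seg 1 [0°–73°] dwell: s stays 0.0000
seg 2 [73°–146.3°] cycloidal, h=10: full span → s += 10 → s = 10.0000
seg 3 [146.3°–225.3°] dwell: s stays 10.0000
seg 4 [225.3°–251.1°] cycloidal, h=22: full span → s += 22 → s = 32.0000
seg 5 [251.1°–360°] simple-harmonic, h=-9: θ=276.1° here. β=25, B=108.9. -9/2·(1 − cos(π·0.2296)) = -1.1205 → s = 30.8795

30.8795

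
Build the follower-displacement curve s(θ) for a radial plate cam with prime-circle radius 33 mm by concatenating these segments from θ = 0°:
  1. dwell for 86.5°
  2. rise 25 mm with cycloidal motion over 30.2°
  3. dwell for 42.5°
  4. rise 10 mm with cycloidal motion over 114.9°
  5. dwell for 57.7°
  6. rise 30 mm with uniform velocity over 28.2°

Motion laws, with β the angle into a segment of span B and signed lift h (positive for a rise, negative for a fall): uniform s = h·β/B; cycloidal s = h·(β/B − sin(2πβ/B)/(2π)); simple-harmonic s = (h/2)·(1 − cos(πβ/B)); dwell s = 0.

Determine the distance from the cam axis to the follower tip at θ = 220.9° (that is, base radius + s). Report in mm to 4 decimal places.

seg 1 [0°–86.5°] dwell: s stays 0.0000
seg 2 [86.5°–116.7°] cycloidal, h=25: full span → s += 25 → s = 25.0000
seg 3 [116.7°–159.2°] dwell: s stays 25.0000
seg 4 [159.2°–274.1°] cycloidal, h=10: θ=220.9° here. β=61.7, B=114.9. 10·(0.5370 − sin(2π·0.5370)/(2π)) = 5.7365 → s = 30.7365
radial distance = base radius + s = 33 + 30.7365 = 63.7365

63.7365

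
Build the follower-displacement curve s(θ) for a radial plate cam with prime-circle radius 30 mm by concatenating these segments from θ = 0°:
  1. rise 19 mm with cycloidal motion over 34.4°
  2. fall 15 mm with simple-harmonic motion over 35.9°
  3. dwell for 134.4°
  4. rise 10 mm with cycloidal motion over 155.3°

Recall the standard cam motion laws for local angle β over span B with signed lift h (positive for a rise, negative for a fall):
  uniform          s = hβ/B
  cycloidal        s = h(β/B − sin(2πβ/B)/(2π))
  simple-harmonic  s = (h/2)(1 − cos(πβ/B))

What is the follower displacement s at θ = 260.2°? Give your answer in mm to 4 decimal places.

seg 1 [0°–34.4°] cycloidal, h=19: full span → s += 19 → s = 19.0000
seg 2 [34.4°–70.3°] simple-harmonic, h=-15: full span → s += -15 → s = 4.0000
seg 3 [70.3°–204.7°] dwell: s stays 4.0000
seg 4 [204.7°–360°] cycloidal, h=10: θ=260.2° here. β=55.5, B=155.3. 10·(0.3574 − sin(2π·0.3574)/(2π)) = 2.3308 → s = 6.3308

6.3308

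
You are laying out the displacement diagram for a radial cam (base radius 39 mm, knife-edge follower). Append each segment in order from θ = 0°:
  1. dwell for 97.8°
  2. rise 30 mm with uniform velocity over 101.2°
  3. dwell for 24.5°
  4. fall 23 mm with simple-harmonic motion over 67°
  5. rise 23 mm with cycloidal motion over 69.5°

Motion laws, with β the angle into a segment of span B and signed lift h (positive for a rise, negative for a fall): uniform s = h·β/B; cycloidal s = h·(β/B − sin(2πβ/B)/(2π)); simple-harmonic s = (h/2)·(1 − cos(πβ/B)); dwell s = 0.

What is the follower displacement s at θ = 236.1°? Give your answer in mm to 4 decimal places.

seg 1 [0°–97.8°] dwell: s stays 0.0000
seg 2 [97.8°–199°] uniform, h=30: full span → s += 30 → s = 30.0000
seg 3 [199°–223.5°] dwell: s stays 30.0000
seg 4 [223.5°–290.5°] simple-harmonic, h=-23: θ=236.1° here. β=12.6, B=67. -23/2·(1 − cos(π·0.1881)) = -1.9493 → s = 28.0507

28.0507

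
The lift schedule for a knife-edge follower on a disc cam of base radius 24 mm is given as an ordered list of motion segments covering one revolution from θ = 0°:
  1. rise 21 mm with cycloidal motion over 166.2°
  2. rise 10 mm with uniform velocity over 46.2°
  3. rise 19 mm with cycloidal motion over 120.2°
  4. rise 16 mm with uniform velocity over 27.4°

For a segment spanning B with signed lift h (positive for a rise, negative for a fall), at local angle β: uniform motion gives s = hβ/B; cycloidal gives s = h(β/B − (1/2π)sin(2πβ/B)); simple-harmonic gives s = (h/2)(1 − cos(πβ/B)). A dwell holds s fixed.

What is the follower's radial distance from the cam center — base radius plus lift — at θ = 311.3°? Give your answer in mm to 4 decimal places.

seg 1 [0°–166.2°] cycloidal, h=21: full span → s += 21 → s = 21.0000
seg 2 [166.2°–212.4°] uniform, h=10: full span → s += 10 → s = 31.0000
seg 3 [212.4°–332.6°] cycloidal, h=19: θ=311.3° here. β=98.9, B=120.2. 19·(0.8228 − sin(2π·0.8228)/(2π)) = 18.3462 → s = 49.3462
radial distance = base radius + s = 24 + 49.3462 = 73.3462

73.3462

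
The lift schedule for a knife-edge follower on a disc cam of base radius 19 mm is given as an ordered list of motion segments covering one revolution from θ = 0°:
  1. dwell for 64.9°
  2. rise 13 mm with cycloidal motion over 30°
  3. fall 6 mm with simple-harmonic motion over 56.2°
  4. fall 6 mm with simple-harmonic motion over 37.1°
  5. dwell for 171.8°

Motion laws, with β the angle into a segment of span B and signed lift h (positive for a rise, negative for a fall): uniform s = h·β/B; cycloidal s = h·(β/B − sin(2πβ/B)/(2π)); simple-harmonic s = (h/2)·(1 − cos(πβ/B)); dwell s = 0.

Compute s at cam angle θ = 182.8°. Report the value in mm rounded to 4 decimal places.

seg 1 [0°–64.9°] dwell: s stays 0.0000
seg 2 [64.9°–94.9°] cycloidal, h=13: full span → s += 13 → s = 13.0000
seg 3 [94.9°–151.1°] simple-harmonic, h=-6: full span → s += -6 → s = 7.0000
seg 4 [151.1°–188.2°] simple-harmonic, h=-6: θ=182.8° here. β=31.7, B=37.1. -6/2·(1 − cos(π·0.8544)) = -5.6918 → s = 1.3082

1.3082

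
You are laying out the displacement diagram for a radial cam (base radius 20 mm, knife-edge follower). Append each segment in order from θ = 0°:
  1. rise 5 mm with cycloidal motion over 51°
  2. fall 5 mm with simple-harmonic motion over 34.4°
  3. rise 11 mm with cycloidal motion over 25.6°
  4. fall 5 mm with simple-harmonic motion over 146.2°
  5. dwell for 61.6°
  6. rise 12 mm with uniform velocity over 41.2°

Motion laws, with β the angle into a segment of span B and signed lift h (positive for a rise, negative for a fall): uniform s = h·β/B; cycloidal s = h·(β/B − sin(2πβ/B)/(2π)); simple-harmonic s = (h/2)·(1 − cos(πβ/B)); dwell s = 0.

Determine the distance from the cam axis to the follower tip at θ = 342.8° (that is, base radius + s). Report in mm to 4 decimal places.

seg 1 [0°–51°] cycloidal, h=5: full span → s += 5 → s = 5.0000
seg 2 [51°–85.4°] simple-harmonic, h=-5: full span → s += -5 → s = 0.0000
seg 3 [85.4°–111°] cycloidal, h=11: full span → s += 11 → s = 11.0000
seg 4 [111°–257.2°] simple-harmonic, h=-5: full span → s += -5 → s = 6.0000
seg 5 [257.2°–318.8°] dwell: s stays 6.0000
seg 6 [318.8°–360°] uniform, h=12: θ=342.8° here. β=24, B=41.2. 12·24/41.2 = 6.9903 → s = 12.9903
radial distance = base radius + s = 20 + 12.9903 = 32.9903

32.9903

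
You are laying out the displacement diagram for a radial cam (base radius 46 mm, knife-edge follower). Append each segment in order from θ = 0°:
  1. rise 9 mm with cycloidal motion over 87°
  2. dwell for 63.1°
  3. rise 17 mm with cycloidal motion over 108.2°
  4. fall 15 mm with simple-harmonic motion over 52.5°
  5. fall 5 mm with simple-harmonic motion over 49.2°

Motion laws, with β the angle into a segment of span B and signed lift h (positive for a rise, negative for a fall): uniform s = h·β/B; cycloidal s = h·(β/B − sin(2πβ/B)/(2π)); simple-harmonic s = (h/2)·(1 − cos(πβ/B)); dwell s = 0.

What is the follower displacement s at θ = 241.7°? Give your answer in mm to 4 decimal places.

seg 1 [0°–87°] cycloidal, h=9: full span → s += 9 → s = 9.0000
seg 2 [87°–150.1°] dwell: s stays 9.0000
seg 3 [150.1°–258.3°] cycloidal, h=17: θ=241.7° here. β=91.6, B=108.2. 17·(0.8466 − sin(2π·0.8466)/(2π)) = 16.6144 → s = 25.6144

25.6144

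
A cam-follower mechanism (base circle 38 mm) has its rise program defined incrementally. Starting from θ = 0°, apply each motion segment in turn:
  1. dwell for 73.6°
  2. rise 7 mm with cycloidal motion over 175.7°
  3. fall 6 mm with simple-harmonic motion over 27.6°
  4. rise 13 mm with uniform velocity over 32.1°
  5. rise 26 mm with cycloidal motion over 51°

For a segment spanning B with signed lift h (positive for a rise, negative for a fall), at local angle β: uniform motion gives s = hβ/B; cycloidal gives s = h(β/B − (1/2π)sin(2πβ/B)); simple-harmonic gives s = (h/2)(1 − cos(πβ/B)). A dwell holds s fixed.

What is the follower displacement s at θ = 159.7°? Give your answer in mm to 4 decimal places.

seg 1 [0°–73.6°] dwell: s stays 0.0000
seg 2 [73.6°–249.3°] cycloidal, h=7: θ=159.7° here. β=86.1, B=175.7. 7·(0.4900 − sin(2π·0.4900)/(2π)) = 3.3606 → s = 3.3606

3.3606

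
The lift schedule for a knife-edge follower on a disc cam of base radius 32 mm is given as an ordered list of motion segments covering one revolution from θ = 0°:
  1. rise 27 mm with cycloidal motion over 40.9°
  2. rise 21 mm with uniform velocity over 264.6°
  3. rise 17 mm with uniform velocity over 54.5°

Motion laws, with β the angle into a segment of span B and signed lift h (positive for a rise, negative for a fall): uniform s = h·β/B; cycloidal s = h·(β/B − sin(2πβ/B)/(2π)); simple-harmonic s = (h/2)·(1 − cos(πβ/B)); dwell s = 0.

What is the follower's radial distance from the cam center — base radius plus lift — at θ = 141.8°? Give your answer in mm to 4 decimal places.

seg 1 [0°–40.9°] cycloidal, h=27: full span → s += 27 → s = 27.0000
seg 2 [40.9°–305.5°] uniform, h=21: θ=141.8° here. β=100.9, B=264.6. 21·100.9/264.6 = 8.0079 → s = 35.0079
radial distance = base radius + s = 32 + 35.0079 = 67.0079

67.0079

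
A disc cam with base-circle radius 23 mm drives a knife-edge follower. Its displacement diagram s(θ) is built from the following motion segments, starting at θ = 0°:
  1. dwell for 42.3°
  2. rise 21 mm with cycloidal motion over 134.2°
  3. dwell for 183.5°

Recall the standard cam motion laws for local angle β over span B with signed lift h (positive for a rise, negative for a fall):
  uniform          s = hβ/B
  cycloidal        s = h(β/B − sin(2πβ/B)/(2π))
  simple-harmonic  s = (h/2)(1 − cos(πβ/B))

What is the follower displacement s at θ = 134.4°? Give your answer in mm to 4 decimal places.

seg 1 [0°–42.3°] dwell: s stays 0.0000
seg 2 [42.3°–176.5°] cycloidal, h=21: θ=134.4° here. β=92.1, B=134.2. 21·(0.6863 − sin(2π·0.6863)/(2π)) = 17.4901 → s = 17.4901

17.4901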